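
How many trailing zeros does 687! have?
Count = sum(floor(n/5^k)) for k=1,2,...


floor(687/5) = 137
floor(687/25) = 27
floor(687/125) = 5
floor(687/625) = 1
Total = 170

170 trailing zeros


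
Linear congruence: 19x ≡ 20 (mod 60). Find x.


GCD(19, 60) = 1, unique solution
a^(-1) mod 60 = 19
x = 19 * 20 mod 60 = 20

x ≡ 20 (mod 60)


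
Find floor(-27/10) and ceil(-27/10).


-27/10 = -2.7000
floor = -3
ceil = -2

floor = -3, ceil = -2


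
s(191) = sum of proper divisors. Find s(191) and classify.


Proper divisors: 1
Sum = 1 = 1
1 < 191 → deficient

s(191) = 1 (deficient)


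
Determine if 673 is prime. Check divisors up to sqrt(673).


Check divisors up to sqrt(673) = 25.9422
No divisors found.
673 is prime.

Yes, 673 is prime


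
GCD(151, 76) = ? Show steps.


151 = 1 * 76 + 75
76 = 1 * 75 + 1
75 = 75 * 1 + 0
GCD = 1


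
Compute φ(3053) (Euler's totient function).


3053 = 43 × 71
Prime factors: 43, 71
φ(3053) = 3053 × (1-1/43) × (1-1/71)
= 3053 × 42/43 × 70/71 = 2940

φ(3053) = 2940


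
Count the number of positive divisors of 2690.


2690 = 2^1 × 5^1 × 269^1
d(2690) = (1+1) × (1+1) × (1+1) = 8

8 divisors


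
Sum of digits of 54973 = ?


5 + 4 + 9 + 7 + 3 = 28


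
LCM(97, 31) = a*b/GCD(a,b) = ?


GCD(97, 31) = 1
LCM = 97*31/1 = 3007/1 = 3007

LCM = 3007


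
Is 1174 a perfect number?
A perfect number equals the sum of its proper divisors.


Proper divisors of 1174: 1, 2, 587
Sum = 1 + 2 + 587 = 590

No, 1174 is not perfect (590 ≠ 1174)


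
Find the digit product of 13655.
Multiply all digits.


1 × 3 × 6 × 5 × 5 = 450


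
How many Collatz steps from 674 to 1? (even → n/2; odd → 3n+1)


674 → 337 → 1012 → 506 → 253 → 760 → 380 → 190 → 95 → 286 → 143 → 430 → 215 → 646 → 323 → 970 → 485 → 1456 → 728 → 364 → 182 → 91 → 274 → 137 → 412 → 206 → 103 → 310 → 155 → 466 → 233 → 700 → 350 → 175 → 526 → 263 → 790 → 395 → 1186 → 593 → 1780 → 890 → 445 → 1336 → 668 → 334 → 167 → 502 → 251 → 754 → 377 → 1132 → 566 → 283 → 850 → 425 → 1276 → 638 → 319 → 958 → 479 → 1438 → 719 → 2158 → 1079 → 3238 → 1619 → 4858 → 2429 → 7288 → 3644 → 1822 → 911 → 2734 → 1367 → 4102 → 2051 → 6154 → 3077 → 9232 → 4616 → 2308 → 1154 → 577 → 1732 → 866 → 433 → 1300 → 650 → 325 → 976 → 488 → 244 → 122 → 61 → 184 → 92 → 46 → 23 → 70 → 35 → 106 → 53 → 160 → 80 → 40 → 20 → 10 → 5 → 16 → 8 → 4 → 2 → 1
Total steps = 113

113 steps


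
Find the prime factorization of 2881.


2881 / 43 = 67
67 / 67 = 1
2881 = 43 × 67


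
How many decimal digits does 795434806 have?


795434806 has 9 digits in base 10
floor(log10(795434806)) + 1 = floor(8.9006) + 1 = 9

9 digits (base 10)


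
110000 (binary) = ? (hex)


110000 (base 2) = 48 (decimal)
48 (decimal) = 30 (base 16)


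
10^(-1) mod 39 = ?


Use the extended Euclidean algorithm on (39, 10); each row r = 39*s + 10*t:
r=39, s=1, t=0
r=10, s=0, t=1
q=3: r=9, s=1, t=-3   [39*(1) + 10*(-3) = 9]
q=1: r=1, s=-1, t=4   [39*(-1) + 10*(4) = 1]
q=9: r=0, s=10, t=-39   [39*(10) + 10*(-39) = 0]
GCD = 1 with t = 4, so 10*(4) ≡ 1 (mod 39)
Inverse = 4 mod 39 = 4
Check: 10 * 4 = 40 ≡ 1 (mod 39)

10^(-1) ≡ 4 (mod 39)


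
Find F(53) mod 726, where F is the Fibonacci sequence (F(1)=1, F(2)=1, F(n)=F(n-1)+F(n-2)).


F(k) mod 726 for k=1..53:
1, 1, 2, 3, 5, 8, 13, 21, 34, 55, 89, 144, 233, 377, 610, 261, 145, 406, 551, 231, 56, 287, 343, 630, 247, 151, 398, 549, 221, 44, 265, 309, 574, 157, 5, 162, 167, 329, 496, 99, 595, 694, 563, 531, 368, 173, 541, 714, 529, 517, 320, 111, 431
F(53) mod 726 = 431


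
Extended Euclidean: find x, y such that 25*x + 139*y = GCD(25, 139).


Tabular extended Euclidean (each row: r = 25*s + 139*t):
r=25, s=1, t=0
r=139, s=0, t=1
q=0: r=25, s=1, t=0   [25*(1) + 139*(0) = 25]
q=5: r=14, s=-5, t=1   [25*(-5) + 139*(1) = 14]
q=1: r=11, s=6, t=-1   [25*(6) + 139*(-1) = 11]
q=1: r=3, s=-11, t=2   [25*(-11) + 139*(2) = 3]
q=3: r=2, s=39, t=-7   [25*(39) + 139*(-7) = 2]
q=1: r=1, s=-50, t=9   [25*(-50) + 139*(9) = 1]
q=2: r=0, s=139, t=-25   [25*(139) + 139*(-25) = 0]
GCD = 1; from the row with r=1: x=-50, y=9
Check: 25*(-50) + 139*(9) = -1250 + 1251 = 1

GCD = 1, x = -50, y = 9


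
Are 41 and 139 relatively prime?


Euclidean algorithm:
139 = 3 * 41 + 16
41 = 2 * 16 + 9
16 = 1 * 9 + 7
9 = 1 * 7 + 2
7 = 3 * 2 + 1
2 = 2 * 1 + 0
GCD(41, 139) = 1

Yes, coprime (GCD = 1)


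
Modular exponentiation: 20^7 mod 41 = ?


20^1 mod 41 = 20
20^2 mod 41 = 31
20^3 mod 41 = 5
20^4 mod 41 = 18
20^5 mod 41 = 32
20^6 mod 41 = 25
20^7 mod 41 = 8


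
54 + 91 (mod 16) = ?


54 + 91 = 145
145 mod 16 = 1


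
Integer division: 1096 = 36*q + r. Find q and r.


1096 = 36 * 30 + 16
Check: 1080 + 16 = 1096

q = 30, r = 16


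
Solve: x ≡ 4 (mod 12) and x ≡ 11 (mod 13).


M = 12*13 = 156
M1 = M/12 = 13, M2 = M/13 = 12
M1^(-1) mod 12 = 1, M2^(-1) mod 13 = 12
x = 4*13*1 + 11*12*12 = 1636
1636 mod 156 = 76
Check: 76 mod 12 = 4 ✓, 76 mod 13 = 11 ✓

x ≡ 76 (mod 156)


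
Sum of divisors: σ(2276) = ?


Divisors of 2276: 1, 2, 4, 569, 1138, 2276
Sum = 1 + 2 + 4 + 569 + 1138 + 2276 = 3990

σ(2276) = 3990


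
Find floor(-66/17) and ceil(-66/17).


-66/17 = -3.8824
floor = -4
ceil = -3

floor = -4, ceil = -3


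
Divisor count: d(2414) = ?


2414 = 2^1 × 17^1 × 71^1
d(2414) = (1+1) × (1+1) × (1+1) = 8

8 divisors


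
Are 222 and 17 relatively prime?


Euclidean algorithm:
222 = 13 * 17 + 1
17 = 17 * 1 + 0
GCD(222, 17) = 1

Yes, coprime (GCD = 1)


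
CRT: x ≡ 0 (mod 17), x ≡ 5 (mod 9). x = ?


M = 17*9 = 153
M1 = M/17 = 9, M2 = M/9 = 17
M1^(-1) mod 17 = 2, M2^(-1) mod 9 = 8
x = 0*9*2 + 5*17*8 = 680
680 mod 153 = 68
Check: 68 mod 17 = 0 ✓, 68 mod 9 = 5 ✓

x ≡ 68 (mod 153)


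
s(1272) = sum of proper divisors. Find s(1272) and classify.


Proper divisors: 1, 2, 3, 4, 6, 8, 12, 24, 53, 106, 159, 212, 318, 424, 636
Sum = 1 + 2 + 3 + 4 + 6 + 8 + 12 + 24 + 53 + 106 + 159 + 212 + 318 + 424 + 636 = 1968
1968 > 1272 → abundant

s(1272) = 1968 (abundant)


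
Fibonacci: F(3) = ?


Sequence: 1, 1, 2
F(3) = 2


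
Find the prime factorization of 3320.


3320 / 2 = 1660
1660 / 2 = 830
830 / 2 = 415
415 / 5 = 83
83 / 83 = 1
3320 = 2^3 × 5 × 83


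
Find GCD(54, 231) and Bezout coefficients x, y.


Tabular extended Euclidean (each row: r = 54*s + 231*t):
r=54, s=1, t=0
r=231, s=0, t=1
q=0: r=54, s=1, t=0   [54*(1) + 231*(0) = 54]
q=4: r=15, s=-4, t=1   [54*(-4) + 231*(1) = 15]
q=3: r=9, s=13, t=-3   [54*(13) + 231*(-3) = 9]
q=1: r=6, s=-17, t=4   [54*(-17) + 231*(4) = 6]
q=1: r=3, s=30, t=-7   [54*(30) + 231*(-7) = 3]
q=2: r=0, s=-77, t=18   [54*(-77) + 231*(18) = 0]
GCD = 3; from the row with r=3: x=30, y=-7
Check: 54*(30) + 231*(-7) = 1620 - 1617 = 3

GCD = 3, x = 30, y = -7


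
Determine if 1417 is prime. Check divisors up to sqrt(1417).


1417 / 13 = 109 (exact division)
1417 is NOT prime.

No, 1417 is not prime


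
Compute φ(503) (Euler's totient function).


503 = 503
Prime factors: 503
φ(503) = 503 × (1-1/503)
= 503 × 502/503 = 502

φ(503) = 502


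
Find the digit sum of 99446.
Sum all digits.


9 + 9 + 4 + 4 + 6 = 32


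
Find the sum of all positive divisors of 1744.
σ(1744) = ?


Divisors of 1744: 1, 2, 4, 8, 16, 109, 218, 436, 872, 1744
Sum = 1 + 2 + 4 + 8 + 16 + 109 + 218 + 436 + 872 + 1744 = 3410

σ(1744) = 3410


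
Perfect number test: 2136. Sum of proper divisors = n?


Proper divisors of 2136: 1, 2, 3, 4, 6, 8, 12, 24, 89, 178, 267, 356, 534, 712, 1068
Sum = 1 + 2 + 3 + 4 + 6 + 8 + 12 + 24 + 89 + 178 + 267 + 356 + 534 + 712 + 1068 = 3264

No, 2136 is not perfect (3264 ≠ 2136)


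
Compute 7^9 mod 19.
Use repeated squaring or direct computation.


7^1 mod 19 = 7
7^2 mod 19 = 11
7^3 mod 19 = 1
7^4 mod 19 = 7
7^5 mod 19 = 11
7^6 mod 19 = 1
7^7 mod 19 = 7
7^8 mod 19 = 11
7^9 mod 19 = 1


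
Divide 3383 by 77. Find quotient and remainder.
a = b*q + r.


3383 = 77 * 43 + 72
Check: 3311 + 72 = 3383

q = 43, r = 72


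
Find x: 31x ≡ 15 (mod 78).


GCD(31, 78) = 1, unique solution
a^(-1) mod 78 = 73
x = 73 * 15 mod 78 = 3

x ≡ 3 (mod 78)


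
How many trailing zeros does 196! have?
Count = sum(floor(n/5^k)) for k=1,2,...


floor(196/5) = 39
floor(196/25) = 7
floor(196/125) = 1
Total = 47

47 trailing zeros


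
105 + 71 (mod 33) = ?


105 + 71 = 176
176 mod 33 = 11


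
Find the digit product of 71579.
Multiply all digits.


7 × 1 × 5 × 7 × 9 = 2205


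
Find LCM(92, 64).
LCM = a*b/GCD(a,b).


GCD(92, 64) = 4
LCM = 92*64/4 = 5888/4 = 1472

LCM = 1472


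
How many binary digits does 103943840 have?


103943840 in base 2 = 110001100100000111010100000
Number of digits = 27

27 digits (base 2)


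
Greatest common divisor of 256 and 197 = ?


256 = 1 * 197 + 59
197 = 3 * 59 + 20
59 = 2 * 20 + 19
20 = 1 * 19 + 1
19 = 19 * 1 + 0
GCD = 1


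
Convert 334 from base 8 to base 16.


334 (base 8) = 220 (decimal)
220 (decimal) = DC (base 16)


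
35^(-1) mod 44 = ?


Use the extended Euclidean algorithm on (44, 35); each row r = 44*s + 35*t:
r=44, s=1, t=0
r=35, s=0, t=1
q=1: r=9, s=1, t=-1   [44*(1) + 35*(-1) = 9]
q=3: r=8, s=-3, t=4   [44*(-3) + 35*(4) = 8]
q=1: r=1, s=4, t=-5   [44*(4) + 35*(-5) = 1]
q=8: r=0, s=-35, t=44   [44*(-35) + 35*(44) = 0]
GCD = 1 with t = -5, so 35*(-5) ≡ 1 (mod 44)
Inverse = -5 mod 44 = 39
Check: 35 * 39 = 1365 ≡ 1 (mod 44)

35^(-1) ≡ 39 (mod 44)


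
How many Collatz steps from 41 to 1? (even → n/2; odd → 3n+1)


41 → 124 → 62 → 31 → 94 → 47 → 142 → 71 → 214 → 107 → 322 → 161 → 484 → 242 → 121 → 364 → 182 → 91 → 274 → 137 → 412 → 206 → 103 → 310 → 155 → 466 → 233 → 700 → 350 → 175 → 526 → 263 → 790 → 395 → 1186 → 593 → 1780 → 890 → 445 → 1336 → 668 → 334 → 167 → 502 → 251 → 754 → 377 → 1132 → 566 → 283 → 850 → 425 → 1276 → 638 → 319 → 958 → 479 → 1438 → 719 → 2158 → 1079 → 3238 → 1619 → 4858 → 2429 → 7288 → 3644 → 1822 → 911 → 2734 → 1367 → 4102 → 2051 → 6154 → 3077 → 9232 → 4616 → 2308 → 1154 → 577 → 1732 → 866 → 433 → 1300 → 650 → 325 → 976 → 488 → 244 → 122 → 61 → 184 → 92 → 46 → 23 → 70 → 35 → 106 → 53 → 160 → 80 → 40 → 20 → 10 → 5 → 16 → 8 → 4 → 2 → 1
Total steps = 109

109 steps


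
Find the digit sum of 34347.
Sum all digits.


3 + 4 + 3 + 4 + 7 = 21


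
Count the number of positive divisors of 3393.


3393 = 3^2 × 13^1 × 29^1
d(3393) = (2+1) × (1+1) × (1+1) = 12

12 divisors


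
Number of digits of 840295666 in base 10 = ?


840295666 has 9 digits in base 10
floor(log10(840295666)) + 1 = floor(8.9244) + 1 = 9

9 digits (base 10)


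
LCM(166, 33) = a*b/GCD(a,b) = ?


GCD(166, 33) = 1
LCM = 166*33/1 = 5478/1 = 5478

LCM = 5478


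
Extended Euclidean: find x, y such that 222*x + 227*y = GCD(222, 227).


Tabular extended Euclidean (each row: r = 222*s + 227*t):
r=222, s=1, t=0
r=227, s=0, t=1
q=0: r=222, s=1, t=0   [222*(1) + 227*(0) = 222]
q=1: r=5, s=-1, t=1   [222*(-1) + 227*(1) = 5]
q=44: r=2, s=45, t=-44   [222*(45) + 227*(-44) = 2]
q=2: r=1, s=-91, t=89   [222*(-91) + 227*(89) = 1]
q=2: r=0, s=227, t=-222   [222*(227) + 227*(-222) = 0]
GCD = 1; from the row with r=1: x=-91, y=89
Check: 222*(-91) + 227*(89) = -20202 + 20203 = 1

GCD = 1, x = -91, y = 89


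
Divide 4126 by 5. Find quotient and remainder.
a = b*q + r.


4126 = 5 * 825 + 1
Check: 4125 + 1 = 4126

q = 825, r = 1


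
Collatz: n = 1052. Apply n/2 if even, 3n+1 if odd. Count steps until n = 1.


1052 → 526 → 263 → 790 → 395 → 1186 → 593 → 1780 → 890 → 445 → 1336 → 668 → 334 → 167 → 502 → 251 → 754 → 377 → 1132 → 566 → 283 → 850 → 425 → 1276 → 638 → 319 → 958 → 479 → 1438 → 719 → 2158 → 1079 → 3238 → 1619 → 4858 → 2429 → 7288 → 3644 → 1822 → 911 → 2734 → 1367 → 4102 → 2051 → 6154 → 3077 → 9232 → 4616 → 2308 → 1154 → 577 → 1732 → 866 → 433 → 1300 → 650 → 325 → 976 → 488 → 244 → 122 → 61 → 184 → 92 → 46 → 23 → 70 → 35 → 106 → 53 → 160 → 80 → 40 → 20 → 10 → 5 → 16 → 8 → 4 → 2 → 1
Total steps = 80

80 steps


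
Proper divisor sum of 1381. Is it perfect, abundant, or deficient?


Proper divisors: 1
Sum = 1 = 1
1 < 1381 → deficient

s(1381) = 1 (deficient)


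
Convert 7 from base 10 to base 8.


7 (base 10) = 7 (decimal)
7 (decimal) = 7 (base 8)


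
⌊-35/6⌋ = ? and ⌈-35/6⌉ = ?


-35/6 = -5.8333
floor = -6
ceil = -5

floor = -6, ceil = -5


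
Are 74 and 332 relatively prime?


Euclidean algorithm:
332 = 4 * 74 + 36
74 = 2 * 36 + 2
36 = 18 * 2 + 0
GCD(74, 332) = 2

No, not coprime (GCD = 2)


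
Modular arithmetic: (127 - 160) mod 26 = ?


127 - 160 = -33
-33 mod 26 = 19


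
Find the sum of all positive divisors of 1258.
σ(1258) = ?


Divisors of 1258: 1, 2, 17, 34, 37, 74, 629, 1258
Sum = 1 + 2 + 17 + 34 + 37 + 74 + 629 + 1258 = 2052

σ(1258) = 2052


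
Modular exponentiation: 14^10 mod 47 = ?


14^1 mod 47 = 14
14^2 mod 47 = 8
14^3 mod 47 = 18
14^4 mod 47 = 17
14^5 mod 47 = 3
14^6 mod 47 = 42
14^7 mod 47 = 24
14^8 mod 47 = 7
14^9 mod 47 = 4
14^10 mod 47 = 9


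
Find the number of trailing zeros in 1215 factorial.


floor(1215/5) = 243
floor(1215/25) = 48
floor(1215/125) = 9
floor(1215/625) = 1
Total = 301

301 trailing zeros


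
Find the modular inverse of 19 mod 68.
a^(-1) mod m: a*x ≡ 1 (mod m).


Use the extended Euclidean algorithm on (68, 19); each row r = 68*s + 19*t:
r=68, s=1, t=0
r=19, s=0, t=1
q=3: r=11, s=1, t=-3   [68*(1) + 19*(-3) = 11]
q=1: r=8, s=-1, t=4   [68*(-1) + 19*(4) = 8]
q=1: r=3, s=2, t=-7   [68*(2) + 19*(-7) = 3]
q=2: r=2, s=-5, t=18   [68*(-5) + 19*(18) = 2]
q=1: r=1, s=7, t=-25   [68*(7) + 19*(-25) = 1]
q=2: r=0, s=-19, t=68   [68*(-19) + 19*(68) = 0]
GCD = 1 with t = -25, so 19*(-25) ≡ 1 (mod 68)
Inverse = -25 mod 68 = 43
Check: 19 * 43 = 817 ≡ 1 (mod 68)

19^(-1) ≡ 43 (mod 68)


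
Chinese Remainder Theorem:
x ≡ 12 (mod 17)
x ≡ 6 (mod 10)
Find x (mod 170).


M = 17*10 = 170
M1 = M/17 = 10, M2 = M/10 = 17
M1^(-1) mod 17 = 12, M2^(-1) mod 10 = 3
x = 12*10*12 + 6*17*3 = 1746
1746 mod 170 = 46
Check: 46 mod 17 = 12 ✓, 46 mod 10 = 6 ✓

x ≡ 46 (mod 170)


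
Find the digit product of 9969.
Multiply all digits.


9 × 9 × 6 × 9 = 4374


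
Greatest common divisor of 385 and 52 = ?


385 = 7 * 52 + 21
52 = 2 * 21 + 10
21 = 2 * 10 + 1
10 = 10 * 1 + 0
GCD = 1


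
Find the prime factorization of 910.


910 / 2 = 455
455 / 5 = 91
91 / 7 = 13
13 / 13 = 1
910 = 2 × 5 × 7 × 13


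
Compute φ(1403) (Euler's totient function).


1403 = 23 × 61
Prime factors: 23, 61
φ(1403) = 1403 × (1-1/23) × (1-1/61)
= 1403 × 22/23 × 60/61 = 1320

φ(1403) = 1320


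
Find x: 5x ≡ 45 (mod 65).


GCD(5, 65) = 5 divides 45
Divide: 1x ≡ 9 (mod 13)
x ≡ 9 (mod 13)


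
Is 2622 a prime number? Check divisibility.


2622 / 2 = 1311 (exact division)
2622 is NOT prime.

No, 2622 is not prime


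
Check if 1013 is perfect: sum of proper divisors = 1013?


Proper divisors of 1013: 1
Sum = 1 = 1

No, 1013 is not perfect (1 ≠ 1013)


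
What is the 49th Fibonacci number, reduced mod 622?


F(k) mod 622 for k=1..49:
1, 1, 2, 3, 5, 8, 13, 21, 34, 55, 89, 144, 233, 377, 610, 365, 353, 96, 449, 545, 372, 295, 45, 340, 385, 103, 488, 591, 457, 426, 261, 65, 326, 391, 95, 486, 581, 445, 404, 227, 9, 236, 245, 481, 104, 585, 67, 30, 97
F(49) mod 622 = 97


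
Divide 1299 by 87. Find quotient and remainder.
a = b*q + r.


1299 = 87 * 14 + 81
Check: 1218 + 81 = 1299

q = 14, r = 81


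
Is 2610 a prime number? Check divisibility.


2610 / 2 = 1305 (exact division)
2610 is NOT prime.

No, 2610 is not prime


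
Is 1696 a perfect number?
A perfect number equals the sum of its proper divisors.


Proper divisors of 1696: 1, 2, 4, 8, 16, 32, 53, 106, 212, 424, 848
Sum = 1 + 2 + 4 + 8 + 16 + 32 + 53 + 106 + 212 + 424 + 848 = 1706

No, 1696 is not perfect (1706 ≠ 1696)


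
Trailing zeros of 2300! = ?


floor(2300/5) = 460
floor(2300/25) = 92
floor(2300/125) = 18
floor(2300/625) = 3
Total = 573

573 trailing zeros


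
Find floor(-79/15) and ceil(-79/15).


-79/15 = -5.2667
floor = -6
ceil = -5

floor = -6, ceil = -5


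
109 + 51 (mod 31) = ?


109 + 51 = 160
160 mod 31 = 5


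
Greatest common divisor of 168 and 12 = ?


168 = 14 * 12 + 0
GCD = 12


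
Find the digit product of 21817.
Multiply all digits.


2 × 1 × 8 × 1 × 7 = 112


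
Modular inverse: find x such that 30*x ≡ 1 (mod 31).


Use the extended Euclidean algorithm on (31, 30); each row r = 31*s + 30*t:
r=31, s=1, t=0
r=30, s=0, t=1
q=1: r=1, s=1, t=-1   [31*(1) + 30*(-1) = 1]
q=30: r=0, s=-30, t=31   [31*(-30) + 30*(31) = 0]
GCD = 1 with t = -1, so 30*(-1) ≡ 1 (mod 31)
Inverse = -1 mod 31 = 30
Check: 30 * 30 = 900 ≡ 1 (mod 31)

30^(-1) ≡ 30 (mod 31)


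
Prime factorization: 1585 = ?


1585 / 5 = 317
317 / 317 = 1
1585 = 5 × 317


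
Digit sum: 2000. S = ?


2 + 0 + 0 + 0 = 2


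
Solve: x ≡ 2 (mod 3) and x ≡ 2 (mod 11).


M = 3*11 = 33
M1 = M/3 = 11, M2 = M/11 = 3
M1^(-1) mod 3 = 2, M2^(-1) mod 11 = 4
x = 2*11*2 + 2*3*4 = 68
68 mod 33 = 2
Check: 2 mod 3 = 2 ✓, 2 mod 11 = 2 ✓

x ≡ 2 (mod 33)


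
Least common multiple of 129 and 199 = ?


GCD(129, 199) = 1
LCM = 129*199/1 = 25671/1 = 25671

LCM = 25671


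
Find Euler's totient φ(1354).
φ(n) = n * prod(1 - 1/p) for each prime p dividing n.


1354 = 2 × 677
Prime factors: 2, 677
φ(1354) = 1354 × (1-1/2) × (1-1/677)
= 1354 × 1/2 × 676/677 = 676

φ(1354) = 676


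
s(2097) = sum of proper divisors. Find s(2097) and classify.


Proper divisors: 1, 3, 9, 233, 699
Sum = 1 + 3 + 9 + 233 + 699 = 945
945 < 2097 → deficient

s(2097) = 945 (deficient)


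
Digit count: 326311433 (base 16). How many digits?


326311433 in base 16 = 13731E09
Number of digits = 8

8 digits (base 16)


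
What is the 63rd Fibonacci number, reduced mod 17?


F(k) mod 17 for k=1..63:
1, 1, 2, 3, 5, 8, 13, 4, 0, 4, 4, 8, 12, 3, 15, 1, 16, 0, 16, 16, 15, 14, 12, 9, 4, 13, 0, 13, 13, 9, 5, 14, 2, 16, 1, 0, 1, 1, 2, 3, 5, 8, 13, 4, 0, 4, 4, 8, 12, 3, 15, 1, 16, 0, 16, 16, 15, 14, 12, 9, 4, 13, 0
F(63) mod 17 = 0


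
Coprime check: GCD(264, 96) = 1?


Euclidean algorithm:
264 = 2 * 96 + 72
96 = 1 * 72 + 24
72 = 3 * 24 + 0
GCD(264, 96) = 24

No, not coprime (GCD = 24)


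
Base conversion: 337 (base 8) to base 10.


337 (base 8) = 223 (decimal)
223 (decimal) = 223 (base 10)


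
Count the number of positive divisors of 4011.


4011 = 3^1 × 7^1 × 191^1
d(4011) = (1+1) × (1+1) × (1+1) = 8

8 divisors


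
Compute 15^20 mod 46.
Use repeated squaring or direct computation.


15^1 mod 46 = 15
15^2 mod 46 = 41
15^3 mod 46 = 17
15^4 mod 46 = 25
15^5 mod 46 = 7
15^6 mod 46 = 13
15^7 mod 46 = 11
15^8 mod 46 = 27
15^9 mod 46 = 37
15^10 mod 46 = 3
15^11 mod 46 = 45
15^12 mod 46 = 31
15^13 mod 46 = 5
15^14 mod 46 = 29
15^15 mod 46 = 21
15^16 mod 46 = 39
15^17 mod 46 = 33
15^18 mod 46 = 35
15^19 mod 46 = 19
15^20 mod 46 = 9


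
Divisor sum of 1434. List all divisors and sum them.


Divisors of 1434: 1, 2, 3, 6, 239, 478, 717, 1434
Sum = 1 + 2 + 3 + 6 + 239 + 478 + 717 + 1434 = 2880

σ(1434) = 2880


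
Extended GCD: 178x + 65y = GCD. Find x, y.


Tabular extended Euclidean (each row: r = 178*s + 65*t):
r=178, s=1, t=0
r=65, s=0, t=1
q=2: r=48, s=1, t=-2   [178*(1) + 65*(-2) = 48]
q=1: r=17, s=-1, t=3   [178*(-1) + 65*(3) = 17]
q=2: r=14, s=3, t=-8   [178*(3) + 65*(-8) = 14]
q=1: r=3, s=-4, t=11   [178*(-4) + 65*(11) = 3]
q=4: r=2, s=19, t=-52   [178*(19) + 65*(-52) = 2]
q=1: r=1, s=-23, t=63   [178*(-23) + 65*(63) = 1]
q=2: r=0, s=65, t=-178   [178*(65) + 65*(-178) = 0]
GCD = 1; from the row with r=1: x=-23, y=63
Check: 178*(-23) + 65*(63) = -4094 + 4095 = 1

GCD = 1, x = -23, y = 63


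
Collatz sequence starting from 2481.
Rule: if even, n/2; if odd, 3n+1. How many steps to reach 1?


2481 → 7444 → 3722 → 1861 → 5584 → 2792 → 1396 → 698 → 349 → 1048 → 524 → 262 → 131 → 394 → 197 → 592 → 296 → 148 → 74 → 37 → 112 → 56 → 28 → 14 → 7 → 22 → 11 → 34 → 17 → 52 → 26 → 13 → 40 → 20 → 10 → 5 → 16 → 8 → 4 → 2 → 1
Total steps = 40

40 steps


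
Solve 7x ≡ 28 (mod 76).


GCD(7, 76) = 1, unique solution
a^(-1) mod 76 = 11
x = 11 * 28 mod 76 = 4

x ≡ 4 (mod 76)


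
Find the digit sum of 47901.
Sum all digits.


4 + 7 + 9 + 0 + 1 = 21


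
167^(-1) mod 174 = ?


Use the extended Euclidean algorithm on (174, 167); each row r = 174*s + 167*t:
r=174, s=1, t=0
r=167, s=0, t=1
q=1: r=7, s=1, t=-1   [174*(1) + 167*(-1) = 7]
q=23: r=6, s=-23, t=24   [174*(-23) + 167*(24) = 6]
q=1: r=1, s=24, t=-25   [174*(24) + 167*(-25) = 1]
q=6: r=0, s=-167, t=174   [174*(-167) + 167*(174) = 0]
GCD = 1 with t = -25, so 167*(-25) ≡ 1 (mod 174)
Inverse = -25 mod 174 = 149
Check: 167 * 149 = 24883 ≡ 1 (mod 174)

167^(-1) ≡ 149 (mod 174)


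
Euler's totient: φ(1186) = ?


1186 = 2 × 593
Prime factors: 2, 593
φ(1186) = 1186 × (1-1/2) × (1-1/593)
= 1186 × 1/2 × 592/593 = 592

φ(1186) = 592


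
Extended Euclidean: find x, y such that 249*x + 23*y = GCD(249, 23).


Tabular extended Euclidean (each row: r = 249*s + 23*t):
r=249, s=1, t=0
r=23, s=0, t=1
q=10: r=19, s=1, t=-10   [249*(1) + 23*(-10) = 19]
q=1: r=4, s=-1, t=11   [249*(-1) + 23*(11) = 4]
q=4: r=3, s=5, t=-54   [249*(5) + 23*(-54) = 3]
q=1: r=1, s=-6, t=65   [249*(-6) + 23*(65) = 1]
q=3: r=0, s=23, t=-249   [249*(23) + 23*(-249) = 0]
GCD = 1; from the row with r=1: x=-6, y=65
Check: 249*(-6) + 23*(65) = -1494 + 1495 = 1

GCD = 1, x = -6, y = 65


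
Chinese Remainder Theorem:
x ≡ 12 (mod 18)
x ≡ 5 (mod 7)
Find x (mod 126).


M = 18*7 = 126
M1 = M/18 = 7, M2 = M/7 = 18
M1^(-1) mod 18 = 13, M2^(-1) mod 7 = 2
x = 12*7*13 + 5*18*2 = 1272
1272 mod 126 = 12
Check: 12 mod 18 = 12 ✓, 12 mod 7 = 5 ✓

x ≡ 12 (mod 126)


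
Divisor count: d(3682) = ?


3682 = 2^1 × 7^1 × 263^1
d(3682) = (1+1) × (1+1) × (1+1) = 8

8 divisors


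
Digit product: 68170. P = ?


6 × 8 × 1 × 7 × 0 = 0


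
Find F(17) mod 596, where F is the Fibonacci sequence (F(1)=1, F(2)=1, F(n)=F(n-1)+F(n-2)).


F(k) mod 596 for k=1..17:
1, 1, 2, 3, 5, 8, 13, 21, 34, 55, 89, 144, 233, 377, 14, 391, 405
F(17) mod 596 = 405


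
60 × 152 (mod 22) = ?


60 × 152 = 9120
9120 mod 22 = 12


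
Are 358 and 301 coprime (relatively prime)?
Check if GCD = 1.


Euclidean algorithm:
358 = 1 * 301 + 57
301 = 5 * 57 + 16
57 = 3 * 16 + 9
16 = 1 * 9 + 7
9 = 1 * 7 + 2
7 = 3 * 2 + 1
2 = 2 * 1 + 0
GCD(358, 301) = 1

Yes, coprime (GCD = 1)


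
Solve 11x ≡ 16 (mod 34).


GCD(11, 34) = 1, unique solution
a^(-1) mod 34 = 31
x = 31 * 16 mod 34 = 20

x ≡ 20 (mod 34)


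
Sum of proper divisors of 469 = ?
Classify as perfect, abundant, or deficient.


Proper divisors: 1, 7, 67
Sum = 1 + 7 + 67 = 75
75 < 469 → deficient

s(469) = 75 (deficient)


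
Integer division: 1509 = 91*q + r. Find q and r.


1509 = 91 * 16 + 53
Check: 1456 + 53 = 1509

q = 16, r = 53


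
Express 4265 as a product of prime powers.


4265 / 5 = 853
853 / 853 = 1
4265 = 5 × 853


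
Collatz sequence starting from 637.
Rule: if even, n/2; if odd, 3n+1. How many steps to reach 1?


637 → 1912 → 956 → 478 → 239 → 718 → 359 → 1078 → 539 → 1618 → 809 → 2428 → 1214 → 607 → 1822 → 911 → 2734 → 1367 → 4102 → 2051 → 6154 → 3077 → 9232 → 4616 → 2308 → 1154 → 577 → 1732 → 866 → 433 → 1300 → 650 → 325 → 976 → 488 → 244 → 122 → 61 → 184 → 92 → 46 → 23 → 70 → 35 → 106 → 53 → 160 → 80 → 40 → 20 → 10 → 5 → 16 → 8 → 4 → 2 → 1
Total steps = 56

56 steps


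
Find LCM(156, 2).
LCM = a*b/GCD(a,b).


GCD(156, 2) = 2
LCM = 156*2/2 = 312/2 = 156

LCM = 156


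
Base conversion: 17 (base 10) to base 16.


17 (base 10) = 17 (decimal)
17 (decimal) = 11 (base 16)


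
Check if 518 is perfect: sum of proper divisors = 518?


Proper divisors of 518: 1, 2, 7, 14, 37, 74, 259
Sum = 1 + 2 + 7 + 14 + 37 + 74 + 259 = 394

No, 518 is not perfect (394 ≠ 518)


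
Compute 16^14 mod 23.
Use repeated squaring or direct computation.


16^1 mod 23 = 16
16^2 mod 23 = 3
16^3 mod 23 = 2
16^4 mod 23 = 9
16^5 mod 23 = 6
16^6 mod 23 = 4
16^7 mod 23 = 18
16^8 mod 23 = 12
16^9 mod 23 = 8
16^10 mod 23 = 13
16^11 mod 23 = 1
16^12 mod 23 = 16
16^13 mod 23 = 3
16^14 mod 23 = 2


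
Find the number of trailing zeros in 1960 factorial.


floor(1960/5) = 392
floor(1960/25) = 78
floor(1960/125) = 15
floor(1960/625) = 3
Total = 488

488 trailing zeros


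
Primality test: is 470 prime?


470 / 2 = 235 (exact division)
470 is NOT prime.

No, 470 is not prime


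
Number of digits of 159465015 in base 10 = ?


159465015 has 9 digits in base 10
floor(log10(159465015)) + 1 = floor(8.2027) + 1 = 9

9 digits (base 10)


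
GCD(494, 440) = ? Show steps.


494 = 1 * 440 + 54
440 = 8 * 54 + 8
54 = 6 * 8 + 6
8 = 1 * 6 + 2
6 = 3 * 2 + 0
GCD = 2


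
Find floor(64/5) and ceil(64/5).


64/5 = 12.8000
floor = 12
ceil = 13

floor = 12, ceil = 13


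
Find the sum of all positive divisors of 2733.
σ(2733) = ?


Divisors of 2733: 1, 3, 911, 2733
Sum = 1 + 3 + 911 + 2733 = 3648

σ(2733) = 3648


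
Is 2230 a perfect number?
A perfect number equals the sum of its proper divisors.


Proper divisors of 2230: 1, 2, 5, 10, 223, 446, 1115
Sum = 1 + 2 + 5 + 10 + 223 + 446 + 1115 = 1802

No, 2230 is not perfect (1802 ≠ 2230)


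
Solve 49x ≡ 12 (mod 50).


GCD(49, 50) = 1, unique solution
a^(-1) mod 50 = 49
x = 49 * 12 mod 50 = 38

x ≡ 38 (mod 50)


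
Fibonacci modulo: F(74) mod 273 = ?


F(k) mod 273 for k=1..74:
1, 1, 2, 3, 5, 8, 13, 21, 34, 55, 89, 144, 233, 104, 64, 168, 232, 127, 86, 213, 26, 239, 265, 231, 223, 181, 131, 39, 170, 209, 106, 42, 148, 190, 65, 255, 47, 29, 76, 105, 181, 13, 194, 207, 128, 62, 190, 252, 169, 148, 44, 192, 236, 155, 118, 0, 118, 118, 236, 81, 44, 125, 169, 21, 190, 211, 128, 66, 194, 260, 181, 168, 76, 244
F(74) mod 273 = 244


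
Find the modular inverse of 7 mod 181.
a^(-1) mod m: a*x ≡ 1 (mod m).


Use the extended Euclidean algorithm on (181, 7); each row r = 181*s + 7*t:
r=181, s=1, t=0
r=7, s=0, t=1
q=25: r=6, s=1, t=-25   [181*(1) + 7*(-25) = 6]
q=1: r=1, s=-1, t=26   [181*(-1) + 7*(26) = 1]
q=6: r=0, s=7, t=-181   [181*(7) + 7*(-181) = 0]
GCD = 1 with t = 26, so 7*(26) ≡ 1 (mod 181)
Inverse = 26 mod 181 = 26
Check: 7 * 26 = 182 ≡ 1 (mod 181)

7^(-1) ≡ 26 (mod 181)


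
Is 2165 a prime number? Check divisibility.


2165 / 5 = 433 (exact division)
2165 is NOT prime.

No, 2165 is not prime


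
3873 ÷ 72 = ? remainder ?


3873 = 72 * 53 + 57
Check: 3816 + 57 = 3873

q = 53, r = 57


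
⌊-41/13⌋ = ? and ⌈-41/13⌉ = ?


-41/13 = -3.1538
floor = -4
ceil = -3

floor = -4, ceil = -3


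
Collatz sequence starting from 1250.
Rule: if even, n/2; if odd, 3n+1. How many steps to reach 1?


1250 → 625 → 1876 → 938 → 469 → 1408 → 704 → 352 → 176 → 88 → 44 → 22 → 11 → 34 → 17 → 52 → 26 → 13 → 40 → 20 → 10 → 5 → 16 → 8 → 4 → 2 → 1
Total steps = 26

26 steps


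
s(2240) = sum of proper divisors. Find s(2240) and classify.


Proper divisors: 1, 2, 4, 5, 7, 8, 10, 14, 16, 20, 28, 32, 35, 40, 56, 64, 70, 80, 112, 140, 160, 224, 280, 320, 448, 560, 1120
Sum = 1 + 2 + 4 + 5 + 7 + 8 + 10 + 14 + 16 + 20 + 28 + 32 + 35 + 40 + 56 + 64 + 70 + 80 + 112 + 140 + 160 + 224 + 280 + 320 + 448 + 560 + 1120 = 3856
3856 > 2240 → abundant

s(2240) = 3856 (abundant)


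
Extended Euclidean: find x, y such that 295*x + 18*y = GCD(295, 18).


Tabular extended Euclidean (each row: r = 295*s + 18*t):
r=295, s=1, t=0
r=18, s=0, t=1
q=16: r=7, s=1, t=-16   [295*(1) + 18*(-16) = 7]
q=2: r=4, s=-2, t=33   [295*(-2) + 18*(33) = 4]
q=1: r=3, s=3, t=-49   [295*(3) + 18*(-49) = 3]
q=1: r=1, s=-5, t=82   [295*(-5) + 18*(82) = 1]
q=3: r=0, s=18, t=-295   [295*(18) + 18*(-295) = 0]
GCD = 1; from the row with r=1: x=-5, y=82
Check: 295*(-5) + 18*(82) = -1475 + 1476 = 1

GCD = 1, x = -5, y = 82


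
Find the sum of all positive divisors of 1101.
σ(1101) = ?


Divisors of 1101: 1, 3, 367, 1101
Sum = 1 + 3 + 367 + 1101 = 1472

σ(1101) = 1472


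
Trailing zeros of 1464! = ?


floor(1464/5) = 292
floor(1464/25) = 58
floor(1464/125) = 11
floor(1464/625) = 2
Total = 363

363 trailing zeros


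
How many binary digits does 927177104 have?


927177104 in base 2 = 110111010000111001100110010000
Number of digits = 30

30 digits (base 2)


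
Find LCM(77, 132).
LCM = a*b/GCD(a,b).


GCD(77, 132) = 11
LCM = 77*132/11 = 10164/11 = 924

LCM = 924


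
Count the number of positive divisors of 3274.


3274 = 2^1 × 1637^1
d(3274) = (1+1) × (1+1) = 4

4 divisors


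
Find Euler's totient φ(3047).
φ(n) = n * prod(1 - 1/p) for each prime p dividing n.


3047 = 11 × 277
Prime factors: 11, 277
φ(3047) = 3047 × (1-1/11) × (1-1/277)
= 3047 × 10/11 × 276/277 = 2760

φ(3047) = 2760


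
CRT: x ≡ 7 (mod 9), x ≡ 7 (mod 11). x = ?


M = 9*11 = 99
M1 = M/9 = 11, M2 = M/11 = 9
M1^(-1) mod 9 = 5, M2^(-1) mod 11 = 5
x = 7*11*5 + 7*9*5 = 700
700 mod 99 = 7
Check: 7 mod 9 = 7 ✓, 7 mod 11 = 7 ✓

x ≡ 7 (mod 99)


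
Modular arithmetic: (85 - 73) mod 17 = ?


85 - 73 = 12
12 mod 17 = 12


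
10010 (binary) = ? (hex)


10010 (base 2) = 18 (decimal)
18 (decimal) = 12 (base 16)


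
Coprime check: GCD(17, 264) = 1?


Euclidean algorithm:
264 = 15 * 17 + 9
17 = 1 * 9 + 8
9 = 1 * 8 + 1
8 = 8 * 1 + 0
GCD(17, 264) = 1

Yes, coprime (GCD = 1)


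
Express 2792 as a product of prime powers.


2792 / 2 = 1396
1396 / 2 = 698
698 / 2 = 349
349 / 349 = 1
2792 = 2^3 × 349


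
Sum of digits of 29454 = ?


2 + 9 + 4 + 5 + 4 = 24


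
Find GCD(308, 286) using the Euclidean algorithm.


308 = 1 * 286 + 22
286 = 13 * 22 + 0
GCD = 22


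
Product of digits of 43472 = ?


4 × 3 × 4 × 7 × 2 = 672


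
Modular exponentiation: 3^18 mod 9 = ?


3^1 mod 9 = 3
3^2 mod 9 = 0
3^3 mod 9 = 0
3^4 mod 9 = 0
3^5 mod 9 = 0
3^6 mod 9 = 0
3^7 mod 9 = 0
3^8 mod 9 = 0
3^9 mod 9 = 0
3^10 mod 9 = 0
3^11 mod 9 = 0
3^12 mod 9 = 0
3^13 mod 9 = 0
3^14 mod 9 = 0
3^15 mod 9 = 0
3^16 mod 9 = 0
3^17 mod 9 = 0
3^18 mod 9 = 0


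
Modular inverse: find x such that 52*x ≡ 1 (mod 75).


Use the extended Euclidean algorithm on (75, 52); each row r = 75*s + 52*t:
r=75, s=1, t=0
r=52, s=0, t=1
q=1: r=23, s=1, t=-1   [75*(1) + 52*(-1) = 23]
q=2: r=6, s=-2, t=3   [75*(-2) + 52*(3) = 6]
q=3: r=5, s=7, t=-10   [75*(7) + 52*(-10) = 5]
q=1: r=1, s=-9, t=13   [75*(-9) + 52*(13) = 1]
q=5: r=0, s=52, t=-75   [75*(52) + 52*(-75) = 0]
GCD = 1 with t = 13, so 52*(13) ≡ 1 (mod 75)
Inverse = 13 mod 75 = 13
Check: 52 * 13 = 676 ≡ 1 (mod 75)

52^(-1) ≡ 13 (mod 75)


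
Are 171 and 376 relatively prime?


Euclidean algorithm:
376 = 2 * 171 + 34
171 = 5 * 34 + 1
34 = 34 * 1 + 0
GCD(171, 376) = 1

Yes, coprime (GCD = 1)


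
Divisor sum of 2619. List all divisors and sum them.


Divisors of 2619: 1, 3, 9, 27, 97, 291, 873, 2619
Sum = 1 + 3 + 9 + 27 + 97 + 291 + 873 + 2619 = 3920

σ(2619) = 3920


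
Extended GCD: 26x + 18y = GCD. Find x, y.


Tabular extended Euclidean (each row: r = 26*s + 18*t):
r=26, s=1, t=0
r=18, s=0, t=1
q=1: r=8, s=1, t=-1   [26*(1) + 18*(-1) = 8]
q=2: r=2, s=-2, t=3   [26*(-2) + 18*(3) = 2]
q=4: r=0, s=9, t=-13   [26*(9) + 18*(-13) = 0]
GCD = 2; from the row with r=2: x=-2, y=3
Check: 26*(-2) + 18*(3) = -52 + 54 = 2

GCD = 2, x = -2, y = 3


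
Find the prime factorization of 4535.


4535 / 5 = 907
907 / 907 = 1
4535 = 5 × 907


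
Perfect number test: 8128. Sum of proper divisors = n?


Proper divisors of 8128: 1, 2, 4, 8, 16, 32, 64, 127, 254, 508, 1016, 2032, 4064
Sum = 1 + 2 + 4 + 8 + 16 + 32 + 64 + 127 + 254 + 508 + 1016 + 2032 + 4064 = 8128

Yes, 8128 is perfect (8128 = 8128)


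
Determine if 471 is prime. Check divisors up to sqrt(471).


471 / 3 = 157 (exact division)
471 is NOT prime.

No, 471 is not prime


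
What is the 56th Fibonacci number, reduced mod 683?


F(k) mod 683 for k=1..56:
1, 1, 2, 3, 5, 8, 13, 21, 34, 55, 89, 144, 233, 377, 610, 304, 231, 535, 83, 618, 18, 636, 654, 607, 578, 502, 397, 216, 613, 146, 76, 222, 298, 520, 135, 655, 107, 79, 186, 265, 451, 33, 484, 517, 318, 152, 470, 622, 409, 348, 74, 422, 496, 235, 48, 283
F(56) mod 683 = 283


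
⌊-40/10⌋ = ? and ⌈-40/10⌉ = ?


-40/10 = -4.0000
floor = -4
ceil = -4

floor = -4, ceil = -4


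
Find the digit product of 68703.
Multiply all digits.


6 × 8 × 7 × 0 × 3 = 0


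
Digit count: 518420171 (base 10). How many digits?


518420171 has 9 digits in base 10
floor(log10(518420171)) + 1 = floor(8.7147) + 1 = 9

9 digits (base 10)


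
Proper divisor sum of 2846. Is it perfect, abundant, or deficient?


Proper divisors: 1, 2, 1423
Sum = 1 + 2 + 1423 = 1426
1426 < 2846 → deficient

s(2846) = 1426 (deficient)


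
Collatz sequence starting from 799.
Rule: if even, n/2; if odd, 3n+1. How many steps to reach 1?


799 → 2398 → 1199 → 3598 → 1799 → 5398 → 2699 → 8098 → 4049 → 12148 → 6074 → 3037 → 9112 → 4556 → 2278 → 1139 → 3418 → 1709 → 5128 → 2564 → 1282 → 641 → 1924 → 962 → 481 → 1444 → 722 → 361 → 1084 → 542 → 271 → 814 → 407 → 1222 → 611 → 1834 → 917 → 2752 → 1376 → 688 → 344 → 172 → 86 → 43 → 130 → 65 → 196 → 98 → 49 → 148 → 74 → 37 → 112 → 56 → 28 → 14 → 7 → 22 → 11 → 34 → 17 → 52 → 26 → 13 → 40 → 20 → 10 → 5 → 16 → 8 → 4 → 2 → 1
Total steps = 72

72 steps


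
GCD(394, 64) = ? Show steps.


394 = 6 * 64 + 10
64 = 6 * 10 + 4
10 = 2 * 4 + 2
4 = 2 * 2 + 0
GCD = 2


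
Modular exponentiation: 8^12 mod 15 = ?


8^1 mod 15 = 8
8^2 mod 15 = 4
8^3 mod 15 = 2
8^4 mod 15 = 1
8^5 mod 15 = 8
8^6 mod 15 = 4
8^7 mod 15 = 2
8^8 mod 15 = 1
8^9 mod 15 = 8
8^10 mod 15 = 4
8^11 mod 15 = 2
8^12 mod 15 = 1


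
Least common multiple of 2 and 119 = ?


GCD(2, 119) = 1
LCM = 2*119/1 = 238/1 = 238

LCM = 238


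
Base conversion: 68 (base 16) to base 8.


68 (base 16) = 104 (decimal)
104 (decimal) = 150 (base 8)


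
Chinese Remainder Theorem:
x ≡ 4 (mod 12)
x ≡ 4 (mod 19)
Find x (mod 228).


M = 12*19 = 228
M1 = M/12 = 19, M2 = M/19 = 12
M1^(-1) mod 12 = 7, M2^(-1) mod 19 = 8
x = 4*19*7 + 4*12*8 = 916
916 mod 228 = 4
Check: 4 mod 12 = 4 ✓, 4 mod 19 = 4 ✓

x ≡ 4 (mod 228)


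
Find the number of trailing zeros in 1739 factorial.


floor(1739/5) = 347
floor(1739/25) = 69
floor(1739/125) = 13
floor(1739/625) = 2
Total = 431

431 trailing zeros


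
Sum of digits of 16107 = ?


1 + 6 + 1 + 0 + 7 = 15


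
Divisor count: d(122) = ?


122 = 2^1 × 61^1
d(122) = (1+1) × (1+1) = 4

4 divisors


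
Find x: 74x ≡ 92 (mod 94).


GCD(74, 94) = 2 divides 92
Divide: 37x ≡ 46 (mod 47)
x ≡ 33 (mod 47)


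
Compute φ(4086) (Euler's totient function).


4086 = 2 × 3^2 × 227
Prime factors: 2, 3, 227
φ(4086) = 4086 × (1-1/2) × (1-1/3) × (1-1/227)
= 4086 × 1/2 × 2/3 × 226/227 = 1356

φ(4086) = 1356


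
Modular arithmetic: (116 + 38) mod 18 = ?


116 + 38 = 154
154 mod 18 = 10


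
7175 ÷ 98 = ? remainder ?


7175 = 98 * 73 + 21
Check: 7154 + 21 = 7175

q = 73, r = 21


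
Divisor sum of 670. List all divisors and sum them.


Divisors of 670: 1, 2, 5, 10, 67, 134, 335, 670
Sum = 1 + 2 + 5 + 10 + 67 + 134 + 335 + 670 = 1224

σ(670) = 1224


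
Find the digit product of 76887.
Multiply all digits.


7 × 6 × 8 × 8 × 7 = 18816


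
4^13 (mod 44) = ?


4^1 mod 44 = 4
4^2 mod 44 = 16
4^3 mod 44 = 20
4^4 mod 44 = 36
4^5 mod 44 = 12
4^6 mod 44 = 4
4^7 mod 44 = 16
4^8 mod 44 = 20
4^9 mod 44 = 36
4^10 mod 44 = 12
4^11 mod 44 = 4
4^12 mod 44 = 16
4^13 mod 44 = 20


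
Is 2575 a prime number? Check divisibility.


2575 / 5 = 515 (exact division)
2575 is NOT prime.

No, 2575 is not prime


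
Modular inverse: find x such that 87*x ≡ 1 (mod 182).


Use the extended Euclidean algorithm on (182, 87); each row r = 182*s + 87*t:
r=182, s=1, t=0
r=87, s=0, t=1
q=2: r=8, s=1, t=-2   [182*(1) + 87*(-2) = 8]
q=10: r=7, s=-10, t=21   [182*(-10) + 87*(21) = 7]
q=1: r=1, s=11, t=-23   [182*(11) + 87*(-23) = 1]
q=7: r=0, s=-87, t=182   [182*(-87) + 87*(182) = 0]
GCD = 1 with t = -23, so 87*(-23) ≡ 1 (mod 182)
Inverse = -23 mod 182 = 159
Check: 87 * 159 = 13833 ≡ 1 (mod 182)

87^(-1) ≡ 159 (mod 182)


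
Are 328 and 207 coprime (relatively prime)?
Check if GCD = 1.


Euclidean algorithm:
328 = 1 * 207 + 121
207 = 1 * 121 + 86
121 = 1 * 86 + 35
86 = 2 * 35 + 16
35 = 2 * 16 + 3
16 = 5 * 3 + 1
3 = 3 * 1 + 0
GCD(328, 207) = 1

Yes, coprime (GCD = 1)


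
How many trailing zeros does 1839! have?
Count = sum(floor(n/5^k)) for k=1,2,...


floor(1839/5) = 367
floor(1839/25) = 73
floor(1839/125) = 14
floor(1839/625) = 2
Total = 456

456 trailing zeros


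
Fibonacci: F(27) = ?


Sequence: 1, 1, 2, 3, 5, 8, 13, 21, 34, 55, 89, 144, 233, 377, 610, 987, 1597, 2584, 4181, 6765, 10946, 17711, 28657, 46368, 75025, 121393, 196418
F(27) = 196418


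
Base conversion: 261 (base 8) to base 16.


261 (base 8) = 177 (decimal)
177 (decimal) = B1 (base 16)


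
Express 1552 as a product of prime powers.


1552 / 2 = 776
776 / 2 = 388
388 / 2 = 194
194 / 2 = 97
97 / 97 = 1
1552 = 2^4 × 97


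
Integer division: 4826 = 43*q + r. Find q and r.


4826 = 43 * 112 + 10
Check: 4816 + 10 = 4826

q = 112, r = 10


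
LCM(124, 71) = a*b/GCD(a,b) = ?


GCD(124, 71) = 1
LCM = 124*71/1 = 8804/1 = 8804

LCM = 8804


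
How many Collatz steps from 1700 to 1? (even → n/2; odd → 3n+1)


1700 → 850 → 425 → 1276 → 638 → 319 → 958 → 479 → 1438 → 719 → 2158 → 1079 → 3238 → 1619 → 4858 → 2429 → 7288 → 3644 → 1822 → 911 → 2734 → 1367 → 4102 → 2051 → 6154 → 3077 → 9232 → 4616 → 2308 → 1154 → 577 → 1732 → 866 → 433 → 1300 → 650 → 325 → 976 → 488 → 244 → 122 → 61 → 184 → 92 → 46 → 23 → 70 → 35 → 106 → 53 → 160 → 80 → 40 → 20 → 10 → 5 → 16 → 8 → 4 → 2 → 1
Total steps = 60

60 steps


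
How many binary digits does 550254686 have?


550254686 in base 2 = 100000110011000011100001011110
Number of digits = 30

30 digits (base 2)


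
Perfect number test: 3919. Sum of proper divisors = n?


Proper divisors of 3919: 1
Sum = 1 = 1

No, 3919 is not perfect (1 ≠ 3919)


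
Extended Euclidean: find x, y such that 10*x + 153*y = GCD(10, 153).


Tabular extended Euclidean (each row: r = 10*s + 153*t):
r=10, s=1, t=0
r=153, s=0, t=1
q=0: r=10, s=1, t=0   [10*(1) + 153*(0) = 10]
q=15: r=3, s=-15, t=1   [10*(-15) + 153*(1) = 3]
q=3: r=1, s=46, t=-3   [10*(46) + 153*(-3) = 1]
q=3: r=0, s=-153, t=10   [10*(-153) + 153*(10) = 0]
GCD = 1; from the row with r=1: x=46, y=-3
Check: 10*(46) + 153*(-3) = 460 - 459 = 1

GCD = 1, x = 46, y = -3
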